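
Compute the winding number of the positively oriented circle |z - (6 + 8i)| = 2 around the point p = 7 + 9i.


Step 1: Center c = (6, 8), radius = 2
Step 2: |p - c|^2 = 1^2 + 1^2 = 2
Step 3: r^2 = 4
Step 4: |p-c| < r so winding number = 1

1


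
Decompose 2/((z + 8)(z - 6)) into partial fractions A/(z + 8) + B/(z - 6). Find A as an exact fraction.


Step 1: Multiply both sides by (z + 8) and set z = -8
Step 2: A = 2 / (-8 - 6)
Step 3: A = 2 / (-14)
Step 4: A = -1/7

-1/7


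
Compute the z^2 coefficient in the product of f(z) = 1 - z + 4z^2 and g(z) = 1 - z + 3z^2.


Step 1: z^2 term in f*g comes from: (1)*(3z^2) + (-z)*(-z) + (4z^2)*(1)
Step 2: = 3 + 1 + 4
Step 3: = 8

8


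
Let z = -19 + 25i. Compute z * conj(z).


Step 1: conj(z) = -19 - 25i
Step 2: z * conj(z) = (-19)^2 + 25^2
Step 3: = 361 + 625 = 986

986


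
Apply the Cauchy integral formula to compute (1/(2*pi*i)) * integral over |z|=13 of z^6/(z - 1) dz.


Step 1: f(z) = z^6, a = 1 is inside |z| = 13
Step 2: By Cauchy integral formula: (1/(2pi*i)) * integral = f(a)
Step 3: f(1) = 1^6 = 1

1


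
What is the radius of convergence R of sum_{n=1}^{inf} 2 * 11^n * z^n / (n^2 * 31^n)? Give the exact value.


Step 1: General term a_n = 2 * 11^n / (n^2 * 31^n)
Step 2: By the root test, |a_n|^(1/n) = 2^(1/n) * 11 / (n^(2/n) * 31) -> 11/31 as n -> infinity (since 2^(1/n) -> 1 and n^(2/n) -> 1)
Step 3: R = 1/lim|a_n|^(1/n) = 31/11

31/11


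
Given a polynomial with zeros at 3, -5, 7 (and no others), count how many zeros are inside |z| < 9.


Step 1: Check each root:
  z = 3: |3| = 3 < 9
  z = -5: |-5| = 5 < 9
  z = 7: |7| = 7 < 9
Step 2: Count = 3

3


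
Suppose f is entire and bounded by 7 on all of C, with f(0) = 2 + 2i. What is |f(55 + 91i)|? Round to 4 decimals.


Step 1: By Liouville's theorem, a bounded entire function is constant.
Step 2: f(z) = f(0) = 2 + 2i for all z.
Step 3: |f(w)| = |2 + 2i| = sqrt(4 + 4)
Step 4: = 2.8284

2.8284


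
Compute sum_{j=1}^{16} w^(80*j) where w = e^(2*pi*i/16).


Step 1: The sum sum_{j=1}^{n} w^(k*j) equals n if n | k, else 0.
Step 2: Here n = 16, k = 80
Step 3: Does n divide k? 16 | 80 -> True
Step 4: Sum = 16

16


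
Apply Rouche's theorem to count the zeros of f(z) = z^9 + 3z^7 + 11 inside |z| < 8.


Step 1: On |z| = 8 the three terms have sizes |z^9| = 8^9 = 134217728, |3z^7| = 3*8^7 = 6291456, |11| = 11
Step 2: The dominant term is g(z) = z^9; let h(z) = 3z^7 + 11 so f = g + h
Step 3: On |z| = 8: |g| = 134217728 and |h| <= 6291456 + 11 = 6291467
Step 4: Since 134217728 > 6291467, |h| < |g| on |z| = 8, so by Rouche f has the same number of zeros as g inside |z| < 8
Step 5: g(z) = z^9 has 9 zeros (all at the origin) inside |z| < 8. Answer = 9

9


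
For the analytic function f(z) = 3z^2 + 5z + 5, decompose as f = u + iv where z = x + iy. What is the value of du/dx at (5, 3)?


Step 1: f(z) = 3(x+iy)^2 + 5(x+iy) + 5
Step 2: u = 3(x^2 - y^2) + 5x + 5
Step 3: u_x = 6x + 5
Step 4: At (5, 3): u_x = 30 + 5 = 35

35


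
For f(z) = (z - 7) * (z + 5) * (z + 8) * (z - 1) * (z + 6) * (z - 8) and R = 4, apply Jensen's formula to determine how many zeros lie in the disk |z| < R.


Jensen's formula: (1/2pi)*integral log|f(Re^it)|dt = log|f(0)| + sum_{|a_k|<R} log(R/|a_k|)
Step 1: f(0) = (-7) * 5 * 8 * (-1) * 6 * (-8) = -13440
Step 2: log|f(0)| = log|7| + log|-5| + log|-8| + log|1| + log|-6| + log|8| = 9.506
Step 3: Zeros inside |z| < 4: 1
Step 4: Jensen sum = log(4/1) = 1.3863
Step 5: n(R) = number of terms in the Jensen sum = count of zeros inside |z| < 4 = 1

1


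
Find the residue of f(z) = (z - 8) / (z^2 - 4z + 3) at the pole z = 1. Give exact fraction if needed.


Step 1: Q(z) = z^2 - 4z + 3 = (z - 1)(z - 3)
Step 2: Q'(z) = 2z - 4
Step 3: Q'(1) = -2, P(1) = -7
Step 4: Res = P(1)/Q'(1) = -7/(-2) = 7/2

7/2


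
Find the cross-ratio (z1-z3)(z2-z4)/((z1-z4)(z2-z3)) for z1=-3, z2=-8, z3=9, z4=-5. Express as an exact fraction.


Step 1: (z1-z3)(z2-z4) = (-12) * (-3) = 36
Step 2: (z1-z4)(z2-z3) = 2 * (-17) = -34
Step 3: Cross-ratio = -36/34 = -18/17

-18/17


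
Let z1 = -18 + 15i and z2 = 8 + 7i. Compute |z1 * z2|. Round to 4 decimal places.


Step 1: |z1| = sqrt((-18)^2 + 15^2) = sqrt(549)
Step 2: |z2| = sqrt(8^2 + 7^2) = sqrt(113)
Step 3: |z1*z2| = |z1|*|z2| = sqrt(549) * sqrt(113) = sqrt(549 * 113) = sqrt(62037)
Step 4: = 249.0723

249.0723


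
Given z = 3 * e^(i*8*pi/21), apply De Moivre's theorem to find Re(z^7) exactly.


Step 1: By De Moivre's theorem, z^7 = 3^7 * e^(i*7*8*pi/21) = 2187 * (cos(8*pi/3) + i*sin(8*pi/3))
Step 2: |z|^7 = 3^7 = 2187
Step 3: Reduce the angle mod 2*pi: 8*pi/3 - 2*pi = 2*pi/3
Step 4: cos(2*pi/3) = -1/2
Step 5: Re(z^7) = 2187 * (-1/2) = -2187/2

-2187/2


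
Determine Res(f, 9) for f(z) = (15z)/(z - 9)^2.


Step 1: Pole of order 2 at z = 9
Step 2: Res = lim d/dz [(z - 9)^2 * f(z)] as z -> 9
Step 3: (z - 9)^2 * f(z) = 15z
Step 4: d/dz[15z] = 15

15


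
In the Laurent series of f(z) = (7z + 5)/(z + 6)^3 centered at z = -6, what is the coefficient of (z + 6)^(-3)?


Step 1: Write the numerator in powers of (z + 6): 7z + 5 = 7(z + 6) + (7*(-6) + 5) = 7(z + 6) - 37
Step 2: Divide by (z + 6)^3: f(z) = -37(z + 6)^(-3) + 7(z + 6)^(-2)
Step 3: This finite sum is the Laurent series of f about z = -6.
Step 4: Coefficient of (z + 6)^(-3) = 7*(-6) + 5 = -37

-37


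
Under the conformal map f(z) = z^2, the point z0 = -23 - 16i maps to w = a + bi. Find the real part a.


Step 1: z0 = -23 - 16i
Step 2: z0^2 = (-23)^2 - (-16)^2 + 736i
Step 3: real part = 529 - 256 = 273

273


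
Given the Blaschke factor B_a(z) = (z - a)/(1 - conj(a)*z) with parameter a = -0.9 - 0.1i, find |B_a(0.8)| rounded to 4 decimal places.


Step 1: Numerator z0 - a = 0.8 - (-0.9 - 0.1i) = 1.7 + 0.1i
Step 2: Denominator 1 - conj(a)*z0 = 1 - (-0.9 + 0.1i)*0.8 = 1.72 - 0.08i
Step 3: |z0 - a|^2 = 1.7^2 + 0.1^2 = 2.9; |1 - conj(a)*z0|^2 = 1.72^2 + (-0.08)^2 = 2.9648
Step 4: |B_a(0.8)| = sqrt(2.9 / 2.9648) = sqrt(0.978144)
Step 5: = 0.989

0.989


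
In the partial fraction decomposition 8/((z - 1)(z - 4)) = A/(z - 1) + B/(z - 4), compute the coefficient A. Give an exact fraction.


Step 1: Multiply both sides by (z - 1) and set z = 1
Step 2: A = 8 / (1 - 4)
Step 3: A = 8 / (-3)
Step 4: A = -8/3

-8/3


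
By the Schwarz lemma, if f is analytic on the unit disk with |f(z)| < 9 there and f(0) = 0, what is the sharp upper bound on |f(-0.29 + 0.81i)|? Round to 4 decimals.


Step 1: g = f/9 maps D -> D with g(0) = 0, so by the Schwarz lemma |g(z)| <= |z|, i.e. |f(z)| <= 9|z|; this is sharp (f(z) = 9z).
Step 2: |z0|^2 = (-0.29)^2 + 0.81^2 = 0.7402
Step 3: |z0| = sqrt(0.7402) = 0.860349
Step 4: Best bound = 9 * |z0| = 9 * 0.860349 = 7.7431

7.7431


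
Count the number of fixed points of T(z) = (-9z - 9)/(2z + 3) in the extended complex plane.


Step 1: Fixed points satisfy T(z) = z
Step 2: 2z^2 + 12z + 9 = 0
Step 3: Discriminant = 12^2 - 4*2*9 = 72
Step 4: Number of fixed points = 2

2


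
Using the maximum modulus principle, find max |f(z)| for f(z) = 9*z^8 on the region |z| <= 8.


Step 1: On |z| = 8, |f(z)| = 9 * |z|^8 = 9 * 8^8
Step 2: By maximum modulus principle, maximum is on boundary.
Step 3: Maximum = 9 * 16777216 = 150994944

150994944


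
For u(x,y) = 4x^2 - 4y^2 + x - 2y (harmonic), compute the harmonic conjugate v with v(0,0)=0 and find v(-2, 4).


Step 1: v_x = -u_y = 8y + 2
Step 2: v_y = u_x = 8x + 1
Step 3: v = 8xy + 2x + y + C
Step 4: v(0,0) = 0 => C = 0
Step 5: v(-2, 4) = -64

-64


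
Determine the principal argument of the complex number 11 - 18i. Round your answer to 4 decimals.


Step 1: z = 11 - 18i
Step 2: arg(z) = atan2(-18, 11)
Step 3: arg(z) = -1.0222

-1.0222


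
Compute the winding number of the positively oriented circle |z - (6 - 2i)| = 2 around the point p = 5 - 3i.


Step 1: Center c = (6, -2), radius = 2
Step 2: |p - c|^2 = (-1)^2 + (-1)^2 = 2
Step 3: r^2 = 4
Step 4: |p-c| < r so winding number = 1

1


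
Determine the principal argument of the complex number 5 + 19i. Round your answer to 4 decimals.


Step 1: z = 5 + 19i
Step 2: arg(z) = atan2(19, 5)
Step 3: arg(z) = 1.3135

1.3135


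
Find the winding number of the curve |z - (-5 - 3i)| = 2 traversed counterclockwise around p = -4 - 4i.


Step 1: Center c = (-5, -3), radius = 2
Step 2: |p - c|^2 = 1^2 + (-1)^2 = 2
Step 3: r^2 = 4
Step 4: |p-c| < r so winding number = 1

1


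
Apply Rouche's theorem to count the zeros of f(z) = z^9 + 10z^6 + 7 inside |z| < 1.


Step 1: On |z| = 1 the three terms have sizes |z^9| = 1^9 = 1, |10z^6| = 10*1^6 = 10, |7| = 7
Step 2: The dominant term is g(z) = 10z^6; let h(z) = z^9 + 7 so f = g + h
Step 3: On |z| = 1: |g| = 10 and |h| <= 1 + 7 = 8
Step 4: Since 10 > 8, |h| < |g| on |z| = 1, so by Rouche f has the same number of zeros as g inside |z| < 1
Step 5: g(z) = 10z^6 has 6 zeros (at the origin, multiplicity 6) inside |z| < 1. Answer = 6

6


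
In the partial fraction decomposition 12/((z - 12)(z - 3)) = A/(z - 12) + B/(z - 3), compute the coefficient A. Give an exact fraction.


Step 1: Multiply both sides by (z - 12) and set z = 12
Step 2: A = 12 / (12 - 3)
Step 3: A = 12 / 9
Step 4: A = 4/3

4/3


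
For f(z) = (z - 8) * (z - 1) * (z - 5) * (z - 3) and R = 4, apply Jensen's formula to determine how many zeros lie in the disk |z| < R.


Jensen's formula: (1/2pi)*integral log|f(Re^it)|dt = log|f(0)| + sum_{|a_k|<R} log(R/|a_k|)
Step 1: f(0) = (-8) * (-1) * (-5) * (-3) = 120
Step 2: log|f(0)| = log|8| + log|1| + log|5| + log|3| = 4.7875
Step 3: Zeros inside |z| < 4: 1, 3
Step 4: Jensen sum = log(4/1) + log(4/3) = 1.674
Step 5: n(R) = number of terms in the Jensen sum = count of zeros inside |z| < 4 = 2

2


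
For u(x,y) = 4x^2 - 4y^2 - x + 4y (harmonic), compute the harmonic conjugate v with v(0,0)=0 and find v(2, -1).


Step 1: v_x = -u_y = 8y - 4
Step 2: v_y = u_x = 8x - 1
Step 3: v = 8xy - 4x - y + C
Step 4: v(0,0) = 0 => C = 0
Step 5: v(2, -1) = -23

-23


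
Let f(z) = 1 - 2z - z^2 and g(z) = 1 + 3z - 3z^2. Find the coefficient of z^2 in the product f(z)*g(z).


Step 1: z^2 term in f*g comes from: (1)*(-3z^2) + (-2z)*(3z) + (-z^2)*(1)
Step 2: = -3 - 6 - 1
Step 3: = -10

-10


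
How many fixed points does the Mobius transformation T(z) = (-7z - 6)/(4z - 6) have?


Step 1: Fixed points satisfy T(z) = z
Step 2: 4z^2 + z + 6 = 0
Step 3: Discriminant = 1^2 - 4*4*6 = -95
Step 4: Number of fixed points = 2

2


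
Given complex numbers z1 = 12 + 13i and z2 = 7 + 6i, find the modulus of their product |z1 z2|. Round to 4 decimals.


Step 1: |z1| = sqrt(12^2 + 13^2) = sqrt(313)
Step 2: |z2| = sqrt(7^2 + 6^2) = sqrt(85)
Step 3: |z1*z2| = |z1|*|z2| = sqrt(313) * sqrt(85) = sqrt(313 * 85) = sqrt(26605)
Step 4: = 163.1104

163.1104


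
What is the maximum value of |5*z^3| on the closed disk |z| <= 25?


Step 1: On |z| = 25, |f(z)| = 5 * |z|^3 = 5 * 25^3
Step 2: By maximum modulus principle, maximum is on boundary.
Step 3: Maximum = 5 * 15625 = 78125

78125


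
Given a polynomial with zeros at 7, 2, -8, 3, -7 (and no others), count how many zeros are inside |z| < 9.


Step 1: Check each root:
  z = 7: |7| = 7 < 9
  z = 2: |2| = 2 < 9
  z = -8: |-8| = 8 < 9
  z = 3: |3| = 3 < 9
  z = -7: |-7| = 7 < 9
Step 2: Count = 5

5


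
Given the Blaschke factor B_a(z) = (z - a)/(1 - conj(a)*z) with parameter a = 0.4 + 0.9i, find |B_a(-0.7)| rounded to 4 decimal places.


Step 1: Numerator z0 - a = -0.7 - (0.4 + 0.9i) = -1.1 - 0.9i
Step 2: Denominator 1 - conj(a)*z0 = 1 - (0.4 - 0.9i)*(-0.7) = 1.28 - 0.63i
Step 3: |z0 - a|^2 = (-1.1)^2 + (-0.9)^2 = 2.02; |1 - conj(a)*z0|^2 = 1.28^2 + (-0.63)^2 = 2.0353
Step 4: |B_a(-0.7)| = sqrt(2.02 / 2.0353) = sqrt(0.992483)
Step 5: = 0.9962

0.9962


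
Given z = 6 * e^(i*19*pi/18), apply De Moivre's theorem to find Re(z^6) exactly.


Step 1: By De Moivre's theorem, z^6 = 6^6 * e^(i*6*19*pi/18) = 46656 * (cos(19*pi/3) + i*sin(19*pi/3))
Step 2: |z|^6 = 6^6 = 46656
Step 3: Reduce the angle mod 2*pi: 19*pi/3 - 6*pi = pi/3
Step 4: cos(pi/3) = 1/2
Step 5: Re(z^6) = 46656 * 1/2 = 23328

23328


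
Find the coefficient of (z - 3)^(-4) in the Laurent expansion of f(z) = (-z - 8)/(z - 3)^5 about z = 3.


Step 1: Write the numerator in powers of (z - 3): -z - 8 = -(z - 3) + (-1*3 - 8) = -(z - 3) - 11
Step 2: Divide by (z - 3)^5: f(z) = -11(z - 3)^(-5) - (z - 3)^(-4)
Step 3: This finite sum is the Laurent series of f about z = 3.
Step 4: Coefficient of (z - 3)^(-4) = coefficient of (z - 3) in the re-centred numerator = -1

-1


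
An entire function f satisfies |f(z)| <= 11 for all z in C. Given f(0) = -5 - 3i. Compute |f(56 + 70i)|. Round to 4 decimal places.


Step 1: By Liouville's theorem, a bounded entire function is constant.
Step 2: f(z) = f(0) = -5 - 3i for all z.
Step 3: |f(w)| = |-5 - 3i| = sqrt(25 + 9)
Step 4: = 5.831

5.831


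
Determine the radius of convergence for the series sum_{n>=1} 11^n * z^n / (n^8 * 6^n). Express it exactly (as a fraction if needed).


Step 1: General term a_n = 11^n / (n^8 * 6^n)
Step 2: By the root test, |a_n|^(1/n) = 11 / (n^(8/n) * 6) -> 11/6 as n -> infinity (since n^(8/n) -> 1)
Step 3: R = 1/lim|a_n|^(1/n) = 6/11

6/11


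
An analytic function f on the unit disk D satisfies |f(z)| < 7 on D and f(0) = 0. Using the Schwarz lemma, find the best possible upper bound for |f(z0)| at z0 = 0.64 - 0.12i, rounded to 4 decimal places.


Step 1: g = f/7 maps D -> D with g(0) = 0, so by the Schwarz lemma |g(z)| <= |z|, i.e. |f(z)| <= 7|z|; this is sharp (f(z) = 7z).
Step 2: |z0|^2 = 0.64^2 + (-0.12)^2 = 0.424
Step 3: |z0| = sqrt(0.424) = 0.651153
Step 4: Best bound = 7 * |z0| = 7 * 0.651153 = 4.5581

4.5581


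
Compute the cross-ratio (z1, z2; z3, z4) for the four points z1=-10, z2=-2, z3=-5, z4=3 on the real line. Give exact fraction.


Step 1: (z1-z3)(z2-z4) = (-5) * (-5) = 25
Step 2: (z1-z4)(z2-z3) = (-13) * 3 = -39
Step 3: Cross-ratio = -25/39 = -25/39

-25/39


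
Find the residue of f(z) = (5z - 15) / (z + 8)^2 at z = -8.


Step 1: Pole of order 2 at z = -8
Step 2: Res = lim d/dz [(z + 8)^2 * f(z)] as z -> -8
Step 3: (z + 8)^2 * f(z) = 5z - 15
Step 4: d/dz[5z - 15] = 5

5


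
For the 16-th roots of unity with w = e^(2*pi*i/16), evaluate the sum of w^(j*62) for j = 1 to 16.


Step 1: The sum sum_{j=1}^{n} w^(k*j) equals n if n | k, else 0.
Step 2: Here n = 16, k = 62
Step 3: Does n divide k? 16 | 62 -> False
Step 4: Sum = 0

0


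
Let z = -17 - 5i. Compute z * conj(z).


Step 1: conj(z) = -17 + 5i
Step 2: z * conj(z) = (-17)^2 + (-5)^2
Step 3: = 289 + 25 = 314

314


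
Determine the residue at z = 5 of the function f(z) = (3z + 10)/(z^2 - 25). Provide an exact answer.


Step 1: Q(z) = z^2 - 25 = (z - 5)(z + 5)
Step 2: Q'(z) = 2z
Step 3: Q'(5) = 10, P(5) = 25
Step 4: Res = P(5)/Q'(5) = 25/10 = 5/2

5/2


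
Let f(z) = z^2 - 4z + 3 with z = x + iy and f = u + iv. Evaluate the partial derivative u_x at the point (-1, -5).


Step 1: f(z) = (x+iy)^2 - 4(x+iy) + 3
Step 2: u = (x^2 - y^2) - 4x + 3
Step 3: u_x = 2x - 4
Step 4: At (-1, -5): u_x = -2 - 4 = -6

-6


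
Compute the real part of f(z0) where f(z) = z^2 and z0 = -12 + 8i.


Step 1: z0 = -12 + 8i
Step 2: z0^2 = (-12)^2 - 8^2 - 192i
Step 3: real part = 144 - 64 = 80

80


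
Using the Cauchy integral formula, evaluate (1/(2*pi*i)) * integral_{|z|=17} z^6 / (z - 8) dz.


Step 1: f(z) = z^6, a = 8 is inside |z| = 17
Step 2: By Cauchy integral formula: (1/(2pi*i)) * integral = f(a)
Step 3: f(8) = 8^6 = 262144

262144


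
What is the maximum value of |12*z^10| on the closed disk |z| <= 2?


Step 1: On |z| = 2, |f(z)| = 12 * |z|^10 = 12 * 2^10
Step 2: By maximum modulus principle, maximum is on boundary.
Step 3: Maximum = 12 * 1024 = 12288

12288


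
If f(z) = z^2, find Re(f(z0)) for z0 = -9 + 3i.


Step 1: z0 = -9 + 3i
Step 2: z0^2 = (-9)^2 - 3^2 - 54i
Step 3: real part = 81 - 9 = 72

72


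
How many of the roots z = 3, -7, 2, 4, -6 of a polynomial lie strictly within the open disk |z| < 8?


Step 1: Check each root:
  z = 3: |3| = 3 < 8
  z = -7: |-7| = 7 < 8
  z = 2: |2| = 2 < 8
  z = 4: |4| = 4 < 8
  z = -6: |-6| = 6 < 8
Step 2: Count = 5

5


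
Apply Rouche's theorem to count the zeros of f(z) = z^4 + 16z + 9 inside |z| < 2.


Step 1: On |z| = 2 the three terms have sizes |z^4| = 2^4 = 16, |16z| = 16*2 = 32, |9| = 9
Step 2: The dominant term is g(z) = 16z; let h(z) = z^4 + 9 so f = g + h
Step 3: On |z| = 2: |g| = 32 and |h| <= 16 + 9 = 25
Step 4: Since 32 > 25, |h| < |g| on |z| = 2, so by Rouche f has the same number of zeros as g inside |z| < 2
Step 5: g(z) = 16z has 1 zero (at the origin, multiplicity 1) inside |z| < 2. Answer = 1

1


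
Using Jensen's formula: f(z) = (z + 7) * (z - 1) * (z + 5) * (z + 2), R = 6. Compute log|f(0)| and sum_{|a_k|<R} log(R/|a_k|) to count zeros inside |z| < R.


Jensen's formula: (1/2pi)*integral log|f(Re^it)|dt = log|f(0)| + sum_{|a_k|<R} log(R/|a_k|)
Step 1: f(0) = 7 * (-1) * 5 * 2 = -70
Step 2: log|f(0)| = log|-7| + log|1| + log|-5| + log|-2| = 4.2485
Step 3: Zeros inside |z| < 6: 1, -5, -2
Step 4: Jensen sum = log(6/1) + log(6/5) + log(6/2) = 3.0727
Step 5: n(R) = number of terms in the Jensen sum = count of zeros inside |z| < 6 = 3

3


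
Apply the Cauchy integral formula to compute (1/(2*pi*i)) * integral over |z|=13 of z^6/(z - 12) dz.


Step 1: f(z) = z^6, a = 12 is inside |z| = 13
Step 2: By Cauchy integral formula: (1/(2pi*i)) * integral = f(a)
Step 3: f(12) = 12^6 = 2985984

2985984


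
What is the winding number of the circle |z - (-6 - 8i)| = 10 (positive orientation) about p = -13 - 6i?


Step 1: Center c = (-6, -8), radius = 10
Step 2: |p - c|^2 = (-7)^2 + 2^2 = 53
Step 3: r^2 = 100
Step 4: |p-c| < r so winding number = 1

1


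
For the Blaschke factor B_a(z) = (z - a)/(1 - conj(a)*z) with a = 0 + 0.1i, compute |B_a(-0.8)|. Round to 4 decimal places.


Step 1: Numerator z0 - a = -0.8 - (0 + 0.1i) = -0.8 - 0.1i
Step 2: Denominator 1 - conj(a)*z0 = 1 - (0 - 0.1i)*(-0.8) = 1 - 0.08i
Step 3: |z0 - a|^2 = (-0.8)^2 + (-0.1)^2 = 0.65; |1 - conj(a)*z0|^2 = 1^2 + (-0.08)^2 = 1.0064
Step 4: |B_a(-0.8)| = sqrt(0.65 / 1.0064) = sqrt(0.645866)
Step 5: = 0.8037

0.8037


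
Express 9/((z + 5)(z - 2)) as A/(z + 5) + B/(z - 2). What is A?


Step 1: Multiply both sides by (z + 5) and set z = -5
Step 2: A = 9 / (-5 - 2)
Step 3: A = 9 / (-7)
Step 4: A = -9/7

-9/7


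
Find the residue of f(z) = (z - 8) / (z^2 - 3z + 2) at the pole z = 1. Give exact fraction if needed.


Step 1: Q(z) = z^2 - 3z + 2 = (z - 1)(z - 2)
Step 2: Q'(z) = 2z - 3
Step 3: Q'(1) = -1, P(1) = -7
Step 4: Res = P(1)/Q'(1) = -7/(-1) = 7

7


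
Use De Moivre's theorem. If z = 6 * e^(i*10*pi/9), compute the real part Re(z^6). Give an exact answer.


Step 1: By De Moivre's theorem, z^6 = 6^6 * e^(i*6*10*pi/9) = 46656 * (cos(20*pi/3) + i*sin(20*pi/3))
Step 2: |z|^6 = 6^6 = 46656
Step 3: Reduce the angle mod 2*pi: 20*pi/3 - 6*pi = 2*pi/3
Step 4: cos(2*pi/3) = -1/2
Step 5: Re(z^6) = 46656 * (-1/2) = -23328

-23328


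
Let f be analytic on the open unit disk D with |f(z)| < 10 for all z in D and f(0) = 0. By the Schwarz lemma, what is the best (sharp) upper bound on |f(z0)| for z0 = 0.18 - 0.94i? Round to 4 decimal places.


Step 1: g = f/10 maps D -> D with g(0) = 0, so by the Schwarz lemma |g(z)| <= |z|, i.e. |f(z)| <= 10|z|; this is sharp (f(z) = 10z).
Step 2: |z0|^2 = 0.18^2 + (-0.94)^2 = 0.916
Step 3: |z0| = sqrt(0.916) = 0.957079
Step 4: Best bound = 10 * |z0| = 10 * 0.957079 = 9.5708

9.5708


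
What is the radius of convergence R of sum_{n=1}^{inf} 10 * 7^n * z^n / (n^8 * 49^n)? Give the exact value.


Step 1: General term a_n = 10 * 7^n / (n^8 * 49^n)
Step 2: By the root test, |a_n|^(1/n) = 10^(1/n) * 7 / (n^(8/n) * 49) -> 7/49 as n -> infinity (since 10^(1/n) -> 1 and n^(8/n) -> 1)
Step 3: R = 1/lim|a_n|^(1/n) = 49/7 = 7

7


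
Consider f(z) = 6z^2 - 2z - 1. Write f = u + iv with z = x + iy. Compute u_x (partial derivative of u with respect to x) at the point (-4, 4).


Step 1: f(z) = 6(x+iy)^2 - 2(x+iy) - 1
Step 2: u = 6(x^2 - y^2) - 2x - 1
Step 3: u_x = 12x - 2
Step 4: At (-4, 4): u_x = -48 - 2 = -50

-50


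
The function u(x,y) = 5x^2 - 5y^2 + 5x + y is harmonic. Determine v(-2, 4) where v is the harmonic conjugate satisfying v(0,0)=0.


Step 1: v_x = -u_y = 10y - 1
Step 2: v_y = u_x = 10x + 5
Step 3: v = 10xy - x + 5y + C
Step 4: v(0,0) = 0 => C = 0
Step 5: v(-2, 4) = -58

-58


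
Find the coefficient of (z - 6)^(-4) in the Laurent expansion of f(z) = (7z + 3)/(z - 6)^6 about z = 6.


Step 1: Write the numerator in powers of (z - 6): 7z + 3 = 7(z - 6) + (7*6 + 3) = 7(z - 6) + 45
Step 2: Divide by (z - 6)^6: f(z) = 45(z - 6)^(-6) + 7(z - 6)^(-5)
Step 3: This finite sum is the Laurent series of f about z = 6.
Step 4: Only the powers -6 and -5 appear, so the coefficient of (z - 6)^(-4) = 0

0


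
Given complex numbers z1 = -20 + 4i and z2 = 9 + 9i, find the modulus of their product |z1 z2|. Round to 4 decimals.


Step 1: |z1| = sqrt((-20)^2 + 4^2) = sqrt(416)
Step 2: |z2| = sqrt(9^2 + 9^2) = sqrt(162)
Step 3: |z1*z2| = |z1|*|z2| = sqrt(416) * sqrt(162) = sqrt(416 * 162) = sqrt(67392)
Step 4: = 259.5997

259.5997


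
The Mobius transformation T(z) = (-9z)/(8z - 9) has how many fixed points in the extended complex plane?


Step 1: Fixed points satisfy T(z) = z
Step 2: 8z^2 = 0
Step 3: Discriminant = 0^2 - 4*8*0 = 0
Step 4: Number of fixed points = 1

1


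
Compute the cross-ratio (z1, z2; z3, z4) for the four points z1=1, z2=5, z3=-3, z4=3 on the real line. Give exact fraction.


Step 1: (z1-z3)(z2-z4) = 4 * 2 = 8
Step 2: (z1-z4)(z2-z3) = (-2) * 8 = -16
Step 3: Cross-ratio = -8/16 = -1/2

-1/2


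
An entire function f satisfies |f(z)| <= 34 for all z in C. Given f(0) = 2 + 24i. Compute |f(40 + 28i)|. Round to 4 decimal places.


Step 1: By Liouville's theorem, a bounded entire function is constant.
Step 2: f(z) = f(0) = 2 + 24i for all z.
Step 3: |f(w)| = |2 + 24i| = sqrt(4 + 576)
Step 4: = 24.0832

24.0832


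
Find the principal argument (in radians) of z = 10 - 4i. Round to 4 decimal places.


Step 1: z = 10 - 4i
Step 2: arg(z) = atan2(-4, 10)
Step 3: arg(z) = -0.3805

-0.3805


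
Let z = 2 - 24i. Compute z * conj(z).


Step 1: conj(z) = 2 + 24i
Step 2: z * conj(z) = 2^2 + (-24)^2
Step 3: = 4 + 576 = 580

580


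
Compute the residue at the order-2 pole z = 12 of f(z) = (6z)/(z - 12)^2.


Step 1: Pole of order 2 at z = 12
Step 2: Res = lim d/dz [(z - 12)^2 * f(z)] as z -> 12
Step 3: (z - 12)^2 * f(z) = 6z
Step 4: d/dz[6z] = 6

6


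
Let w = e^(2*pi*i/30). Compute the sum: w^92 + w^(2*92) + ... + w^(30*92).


Step 1: The sum sum_{j=1}^{n} w^(k*j) equals n if n | k, else 0.
Step 2: Here n = 30, k = 92
Step 3: Does n divide k? 30 | 92 -> False
Step 4: Sum = 0

0


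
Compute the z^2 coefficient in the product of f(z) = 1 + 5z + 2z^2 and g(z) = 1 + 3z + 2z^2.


Step 1: z^2 term in f*g comes from: (1)*(2z^2) + (5z)*(3z) + (2z^2)*(1)
Step 2: = 2 + 15 + 2
Step 3: = 19

19


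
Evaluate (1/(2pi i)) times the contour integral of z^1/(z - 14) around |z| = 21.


Step 1: f(z) = z^1, a = 14 is inside |z| = 21
Step 2: By Cauchy integral formula: (1/(2pi*i)) * integral = f(a)
Step 3: f(14) = 14^1 = 14

14


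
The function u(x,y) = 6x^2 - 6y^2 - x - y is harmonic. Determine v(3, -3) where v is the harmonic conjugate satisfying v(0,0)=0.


Step 1: v_x = -u_y = 12y + 1
Step 2: v_y = u_x = 12x - 1
Step 3: v = 12xy + x - y + C
Step 4: v(0,0) = 0 => C = 0
Step 5: v(3, -3) = -102

-102


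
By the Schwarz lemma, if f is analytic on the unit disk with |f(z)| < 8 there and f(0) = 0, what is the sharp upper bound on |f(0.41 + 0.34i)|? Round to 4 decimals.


Step 1: g = f/8 maps D -> D with g(0) = 0, so by the Schwarz lemma |g(z)| <= |z|, i.e. |f(z)| <= 8|z|; this is sharp (f(z) = 8z).
Step 2: |z0|^2 = 0.41^2 + 0.34^2 = 0.2837
Step 3: |z0| = sqrt(0.2837) = 0.532635
Step 4: Best bound = 8 * |z0| = 8 * 0.532635 = 4.2611

4.2611


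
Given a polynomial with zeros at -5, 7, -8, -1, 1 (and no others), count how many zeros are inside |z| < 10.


Step 1: Check each root:
  z = -5: |-5| = 5 < 10
  z = 7: |7| = 7 < 10
  z = -8: |-8| = 8 < 10
  z = -1: |-1| = 1 < 10
  z = 1: |1| = 1 < 10
Step 2: Count = 5

5


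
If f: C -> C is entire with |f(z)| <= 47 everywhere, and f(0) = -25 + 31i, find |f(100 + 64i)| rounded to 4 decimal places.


Step 1: By Liouville's theorem, a bounded entire function is constant.
Step 2: f(z) = f(0) = -25 + 31i for all z.
Step 3: |f(w)| = |-25 + 31i| = sqrt(625 + 961)
Step 4: = 39.8246

39.8246


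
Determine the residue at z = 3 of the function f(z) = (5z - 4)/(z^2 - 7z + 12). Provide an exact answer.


Step 1: Q(z) = z^2 - 7z + 12 = (z - 3)(z - 4)
Step 2: Q'(z) = 2z - 7
Step 3: Q'(3) = -1, P(3) = 11
Step 4: Res = P(3)/Q'(3) = 11/(-1) = -11

-11


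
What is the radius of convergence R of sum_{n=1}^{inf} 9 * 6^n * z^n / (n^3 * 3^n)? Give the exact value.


Step 1: General term a_n = 9 * 6^n / (n^3 * 3^n)
Step 2: By the root test, |a_n|^(1/n) = 9^(1/n) * 6 / (n^(3/n) * 3) -> 6/3 as n -> infinity (since 9^(1/n) -> 1 and n^(3/n) -> 1)
Step 3: R = 1/lim|a_n|^(1/n) = 3/6 = 1/2

1/2


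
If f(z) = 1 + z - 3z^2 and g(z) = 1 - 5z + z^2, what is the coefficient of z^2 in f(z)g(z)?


Step 1: z^2 term in f*g comes from: (1)*(z^2) + (z)*(-5z) + (-3z^2)*(1)
Step 2: = 1 - 5 - 3
Step 3: = -7

-7


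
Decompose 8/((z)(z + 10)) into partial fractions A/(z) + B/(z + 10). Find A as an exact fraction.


Step 1: Multiply both sides by (z) and set z = 0
Step 2: A = 8 / (0 + 10)
Step 3: A = 8 / 10
Step 4: A = 4/5

4/5


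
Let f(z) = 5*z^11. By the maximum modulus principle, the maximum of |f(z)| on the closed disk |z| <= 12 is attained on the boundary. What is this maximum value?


Step 1: On |z| = 12, |f(z)| = 5 * |z|^11 = 5 * 12^11
Step 2: By maximum modulus principle, maximum is on boundary.
Step 3: Maximum = 5 * 743008370688 = 3715041853440

3715041853440


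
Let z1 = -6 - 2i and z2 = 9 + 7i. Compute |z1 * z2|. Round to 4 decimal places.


Step 1: |z1| = sqrt((-6)^2 + (-2)^2) = sqrt(40)
Step 2: |z2| = sqrt(9^2 + 7^2) = sqrt(130)
Step 3: |z1*z2| = |z1|*|z2| = sqrt(40) * sqrt(130) = sqrt(40 * 130) = sqrt(5200)
Step 4: = 72.111

72.111


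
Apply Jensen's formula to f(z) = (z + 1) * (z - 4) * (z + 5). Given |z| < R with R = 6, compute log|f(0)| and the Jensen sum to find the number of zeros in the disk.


Jensen's formula: (1/2pi)*integral log|f(Re^it)|dt = log|f(0)| + sum_{|a_k|<R} log(R/|a_k|)
Step 1: f(0) = 1 * (-4) * 5 = -20
Step 2: log|f(0)| = log|-1| + log|4| + log|-5| = 2.9957
Step 3: Zeros inside |z| < 6: -1, 4, -5
Step 4: Jensen sum = log(6/1) + log(6/4) + log(6/5) = 2.3795
Step 5: n(R) = number of terms in the Jensen sum = count of zeros inside |z| < 6 = 3

3


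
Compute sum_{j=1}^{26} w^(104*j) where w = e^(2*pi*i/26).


Step 1: The sum sum_{j=1}^{n} w^(k*j) equals n if n | k, else 0.
Step 2: Here n = 26, k = 104
Step 3: Does n divide k? 26 | 104 -> True
Step 4: Sum = 26

26


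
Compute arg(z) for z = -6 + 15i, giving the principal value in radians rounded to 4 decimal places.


Step 1: z = -6 + 15i
Step 2: arg(z) = atan2(15, -6)
Step 3: arg(z) = 1.9513

1.9513


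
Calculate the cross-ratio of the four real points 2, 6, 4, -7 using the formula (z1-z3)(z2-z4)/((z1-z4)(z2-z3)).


Step 1: (z1-z3)(z2-z4) = (-2) * 13 = -26
Step 2: (z1-z4)(z2-z3) = 9 * 2 = 18
Step 3: Cross-ratio = -26/18 = -13/9

-13/9


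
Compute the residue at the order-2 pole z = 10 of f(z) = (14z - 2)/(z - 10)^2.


Step 1: Pole of order 2 at z = 10
Step 2: Res = lim d/dz [(z - 10)^2 * f(z)] as z -> 10
Step 3: (z - 10)^2 * f(z) = 14z - 2
Step 4: d/dz[14z - 2] = 14

14


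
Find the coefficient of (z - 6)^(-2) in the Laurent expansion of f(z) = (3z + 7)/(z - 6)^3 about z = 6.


Step 1: Write the numerator in powers of (z - 6): 3z + 7 = 3(z - 6) + (3*6 + 7) = 3(z - 6) + 25
Step 2: Divide by (z - 6)^3: f(z) = 25(z - 6)^(-3) + 3(z - 6)^(-2)
Step 3: This finite sum is the Laurent series of f about z = 6.
Step 4: Coefficient of (z - 6)^(-2) = coefficient of (z - 6) in the re-centred numerator = 3

3


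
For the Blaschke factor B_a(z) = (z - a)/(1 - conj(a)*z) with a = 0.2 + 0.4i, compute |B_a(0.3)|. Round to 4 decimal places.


Step 1: Numerator z0 - a = 0.3 - (0.2 + 0.4i) = 0.1 - 0.4i
Step 2: Denominator 1 - conj(a)*z0 = 1 - (0.2 - 0.4i)*0.3 = 0.94 + 0.12i
Step 3: |z0 - a|^2 = 0.1^2 + (-0.4)^2 = 0.17; |1 - conj(a)*z0|^2 = 0.94^2 + 0.12^2 = 0.898
Step 4: |B_a(0.3)| = sqrt(0.17 / 0.898) = sqrt(0.18931)
Step 5: = 0.4351

0.4351


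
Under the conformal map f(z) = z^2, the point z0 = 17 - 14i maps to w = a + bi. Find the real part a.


Step 1: z0 = 17 - 14i
Step 2: z0^2 = 17^2 - (-14)^2 - 476i
Step 3: real part = 289 - 196 = 93

93


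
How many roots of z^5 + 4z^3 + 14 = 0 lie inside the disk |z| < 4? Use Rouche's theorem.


Step 1: On |z| = 4 the three terms have sizes |z^5| = 4^5 = 1024, |4z^3| = 4*4^3 = 256, |14| = 14
Step 2: The dominant term is g(z) = z^5; let h(z) = 4z^3 + 14 so f = g + h
Step 3: On |z| = 4: |g| = 1024 and |h| <= 256 + 14 = 270
Step 4: Since 1024 > 270, |h| < |g| on |z| = 4, so by Rouche f has the same number of zeros as g inside |z| < 4
Step 5: g(z) = z^5 has 5 zeros (all at the origin) inside |z| < 4. Answer = 5

5


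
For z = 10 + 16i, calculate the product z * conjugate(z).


Step 1: conj(z) = 10 - 16i
Step 2: z * conj(z) = 10^2 + 16^2
Step 3: = 100 + 256 = 356

356


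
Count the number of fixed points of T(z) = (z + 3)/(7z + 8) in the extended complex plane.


Step 1: Fixed points satisfy T(z) = z
Step 2: 7z^2 + 7z - 3 = 0
Step 3: Discriminant = 7^2 - 4*7*(-3) = 133
Step 4: Number of fixed points = 2

2


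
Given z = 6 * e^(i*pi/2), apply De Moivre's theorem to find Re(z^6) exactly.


Step 1: By De Moivre's theorem, z^6 = 6^6 * e^(i*6*pi/2) = 46656 * (cos(3*pi) + i*sin(3*pi))
Step 2: |z|^6 = 6^6 = 46656
Step 3: Reduce the angle mod 2*pi: 3*pi - 2*pi = pi
Step 4: cos(pi) = -1
Step 5: Re(z^6) = 46656 * (-1) = -46656

-46656


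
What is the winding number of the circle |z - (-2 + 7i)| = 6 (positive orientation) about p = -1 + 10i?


Step 1: Center c = (-2, 7), radius = 6
Step 2: |p - c|^2 = 1^2 + 3^2 = 10
Step 3: r^2 = 36
Step 4: |p-c| < r so winding number = 1

1


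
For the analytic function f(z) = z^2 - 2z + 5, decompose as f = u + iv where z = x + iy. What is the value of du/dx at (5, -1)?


Step 1: f(z) = (x+iy)^2 - 2(x+iy) + 5
Step 2: u = (x^2 - y^2) - 2x + 5
Step 3: u_x = 2x - 2
Step 4: At (5, -1): u_x = 10 - 2 = 8

8


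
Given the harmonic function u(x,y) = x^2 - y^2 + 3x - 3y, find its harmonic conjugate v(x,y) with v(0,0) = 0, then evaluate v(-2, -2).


Step 1: v_x = -u_y = 2y + 3
Step 2: v_y = u_x = 2x + 3
Step 3: v = 2xy + 3x + 3y + C
Step 4: v(0,0) = 0 => C = 0
Step 5: v(-2, -2) = -4

-4


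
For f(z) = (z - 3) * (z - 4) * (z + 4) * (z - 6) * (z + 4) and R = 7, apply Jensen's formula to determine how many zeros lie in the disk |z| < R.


Jensen's formula: (1/2pi)*integral log|f(Re^it)|dt = log|f(0)| + sum_{|a_k|<R} log(R/|a_k|)
Step 1: f(0) = (-3) * (-4) * 4 * (-6) * 4 = -1152
Step 2: log|f(0)| = log|3| + log|4| + log|-4| + log|6| + log|-4| = 7.0493
Step 3: Zeros inside |z| < 7: 3, 4, -4, 6, -4
Step 4: Jensen sum = log(7/3) + log(7/4) + log(7/4) + log(7/6) + log(7/4) = 2.6803
Step 5: n(R) = number of terms in the Jensen sum = count of zeros inside |z| < 7 = 5

5


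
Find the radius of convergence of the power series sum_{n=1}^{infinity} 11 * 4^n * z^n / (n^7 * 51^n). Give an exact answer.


Step 1: General term a_n = 11 * 4^n / (n^7 * 51^n)
Step 2: By the root test, |a_n|^(1/n) = 11^(1/n) * 4 / (n^(7/n) * 51) -> 4/51 as n -> infinity (since 11^(1/n) -> 1 and n^(7/n) -> 1)
Step 3: R = 1/lim|a_n|^(1/n) = 51/4

51/4


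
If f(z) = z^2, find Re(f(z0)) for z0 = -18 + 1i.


Step 1: z0 = -18 + 1i
Step 2: z0^2 = (-18)^2 - 1^2 - 36i
Step 3: real part = 324 - 1 = 323

323


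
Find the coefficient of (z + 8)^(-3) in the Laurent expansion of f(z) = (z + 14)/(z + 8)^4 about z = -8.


Step 1: Write the numerator in powers of (z + 8): z + 14 = (z + 8) + (1*(-8) + 14) = (z + 8) + 6
Step 2: Divide by (z + 8)^4: f(z) = 6(z + 8)^(-4) + (z + 8)^(-3)
Step 3: This finite sum is the Laurent series of f about z = -8.
Step 4: Coefficient of (z + 8)^(-3) = coefficient of (z + 8) in the re-centred numerator = 1

1


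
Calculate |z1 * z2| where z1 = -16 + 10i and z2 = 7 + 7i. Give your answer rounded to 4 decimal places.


Step 1: |z1| = sqrt((-16)^2 + 10^2) = sqrt(356)
Step 2: |z2| = sqrt(7^2 + 7^2) = sqrt(98)
Step 3: |z1*z2| = |z1|*|z2| = sqrt(356) * sqrt(98) = sqrt(356 * 98) = sqrt(34888)
Step 4: = 186.7833

186.7833


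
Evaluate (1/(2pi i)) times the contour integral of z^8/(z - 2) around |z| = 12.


Step 1: f(z) = z^8, a = 2 is inside |z| = 12
Step 2: By Cauchy integral formula: (1/(2pi*i)) * integral = f(a)
Step 3: f(2) = 2^8 = 256

256


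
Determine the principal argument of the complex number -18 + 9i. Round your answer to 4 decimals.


Step 1: z = -18 + 9i
Step 2: arg(z) = atan2(9, -18)
Step 3: arg(z) = 2.6779

2.6779


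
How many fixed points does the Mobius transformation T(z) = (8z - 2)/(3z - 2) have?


Step 1: Fixed points satisfy T(z) = z
Step 2: 3z^2 - 10z + 2 = 0
Step 3: Discriminant = (-10)^2 - 4*3*2 = 76
Step 4: Number of fixed points = 2

2


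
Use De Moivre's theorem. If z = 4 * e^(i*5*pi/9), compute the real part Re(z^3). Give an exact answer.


Step 1: By De Moivre's theorem, z^3 = 4^3 * e^(i*3*5*pi/9) = 64 * (cos(5*pi/3) + i*sin(5*pi/3))
Step 2: |z|^3 = 4^3 = 64
Step 3: The angle 5*pi/3 already lies in [0, 2*pi)
Step 4: cos(5*pi/3) = 1/2
Step 5: Re(z^3) = 64 * 1/2 = 32

32


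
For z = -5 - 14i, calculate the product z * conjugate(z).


Step 1: conj(z) = -5 + 14i
Step 2: z * conj(z) = (-5)^2 + (-14)^2
Step 3: = 25 + 196 = 221

221


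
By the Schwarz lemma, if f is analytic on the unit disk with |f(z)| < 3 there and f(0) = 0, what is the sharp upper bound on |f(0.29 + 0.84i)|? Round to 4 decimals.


Step 1: g = f/3 maps D -> D with g(0) = 0, so by the Schwarz lemma |g(z)| <= |z|, i.e. |f(z)| <= 3|z|; this is sharp (f(z) = 3z).
Step 2: |z0|^2 = 0.29^2 + 0.84^2 = 0.7897
Step 3: |z0| = sqrt(0.7897) = 0.888651
Step 4: Best bound = 3 * |z0| = 3 * 0.888651 = 2.666

2.666


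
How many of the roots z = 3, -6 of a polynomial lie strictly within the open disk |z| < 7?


Step 1: Check each root:
  z = 3: |3| = 3 < 7
  z = -6: |-6| = 6 < 7
Step 2: Count = 2

2


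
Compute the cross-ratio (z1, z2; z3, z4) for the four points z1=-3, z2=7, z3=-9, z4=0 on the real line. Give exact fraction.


Step 1: (z1-z3)(z2-z4) = 6 * 7 = 42
Step 2: (z1-z4)(z2-z3) = (-3) * 16 = -48
Step 3: Cross-ratio = -42/48 = -7/8

-7/8


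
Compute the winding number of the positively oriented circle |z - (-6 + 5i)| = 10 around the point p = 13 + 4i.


Step 1: Center c = (-6, 5), radius = 10
Step 2: |p - c|^2 = 19^2 + (-1)^2 = 362
Step 3: r^2 = 100
Step 4: |p-c| > r so winding number = 0

0


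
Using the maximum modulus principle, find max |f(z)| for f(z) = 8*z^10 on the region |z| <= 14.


Step 1: On |z| = 14, |f(z)| = 8 * |z|^10 = 8 * 14^10
Step 2: By maximum modulus principle, maximum is on boundary.
Step 3: Maximum = 8 * 289254654976 = 2314037239808

2314037239808


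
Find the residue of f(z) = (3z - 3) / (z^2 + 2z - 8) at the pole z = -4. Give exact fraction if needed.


Step 1: Q(z) = z^2 + 2z - 8 = (z + 4)(z - 2)
Step 2: Q'(z) = 2z + 2
Step 3: Q'(-4) = -6, P(-4) = -15
Step 4: Res = P(-4)/Q'(-4) = -15/(-6) = 5/2

5/2


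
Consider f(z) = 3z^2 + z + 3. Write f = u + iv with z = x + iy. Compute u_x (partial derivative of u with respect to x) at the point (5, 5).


Step 1: f(z) = 3(x+iy)^2 + (x+iy) + 3
Step 2: u = 3(x^2 - y^2) + x + 3
Step 3: u_x = 6x + 1
Step 4: At (5, 5): u_x = 30 + 1 = 31

31


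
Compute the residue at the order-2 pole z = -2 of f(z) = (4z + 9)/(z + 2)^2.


Step 1: Pole of order 2 at z = -2
Step 2: Res = lim d/dz [(z + 2)^2 * f(z)] as z -> -2
Step 3: (z + 2)^2 * f(z) = 4z + 9
Step 4: d/dz[4z + 9] = 4

4


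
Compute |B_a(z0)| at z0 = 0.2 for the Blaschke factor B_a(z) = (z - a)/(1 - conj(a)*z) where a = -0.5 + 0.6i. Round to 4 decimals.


Step 1: Numerator z0 - a = 0.2 - (-0.5 + 0.6i) = 0.7 - 0.6i
Step 2: Denominator 1 - conj(a)*z0 = 1 - (-0.5 - 0.6i)*0.2 = 1.1 + 0.12i
Step 3: |z0 - a|^2 = 0.7^2 + (-0.6)^2 = 0.85; |1 - conj(a)*z0|^2 = 1.1^2 + 0.12^2 = 1.2244
Step 4: |B_a(0.2)| = sqrt(0.85 / 1.2244) = sqrt(0.694218)
Step 5: = 0.8332

0.8332


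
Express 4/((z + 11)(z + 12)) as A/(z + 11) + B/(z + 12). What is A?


Step 1: Multiply both sides by (z + 11) and set z = -11
Step 2: A = 4 / (-11 + 12)
Step 3: A = 4 / 1
Step 4: A = 4

4


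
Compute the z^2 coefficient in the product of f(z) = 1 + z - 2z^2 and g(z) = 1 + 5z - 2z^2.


Step 1: z^2 term in f*g comes from: (1)*(-2z^2) + (z)*(5z) + (-2z^2)*(1)
Step 2: = -2 + 5 - 2
Step 3: = 1

1


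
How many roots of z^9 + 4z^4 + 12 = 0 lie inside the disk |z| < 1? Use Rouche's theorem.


Step 1: On |z| = 1 the three terms have sizes |z^9| = 1^9 = 1, |4z^4| = 4*1^4 = 4, |12| = 12
Step 2: The dominant term is g(z) = 12; let h(z) = z^9 + 4z^4 so f = g + h
Step 3: On |z| = 1: |g| = 12 and |h| <= 1 + 4 = 5
Step 4: Since 12 > 5, |h| < |g| on |z| = 1, so by Rouche f has the same number of zeros as g inside |z| < 1
Step 5: g(z) = 12 is a nonzero constant with no zeros inside |z| < 1. Answer = 0

0


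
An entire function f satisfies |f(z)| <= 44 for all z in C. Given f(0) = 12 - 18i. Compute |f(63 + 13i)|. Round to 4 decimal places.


Step 1: By Liouville's theorem, a bounded entire function is constant.
Step 2: f(z) = f(0) = 12 - 18i for all z.
Step 3: |f(w)| = |12 - 18i| = sqrt(144 + 324)
Step 4: = 21.6333

21.6333


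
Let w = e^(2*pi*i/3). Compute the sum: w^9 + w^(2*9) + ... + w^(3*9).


Step 1: The sum sum_{j=1}^{n} w^(k*j) equals n if n | k, else 0.
Step 2: Here n = 3, k = 9
Step 3: Does n divide k? 3 | 9 -> True
Step 4: Sum = 3

3


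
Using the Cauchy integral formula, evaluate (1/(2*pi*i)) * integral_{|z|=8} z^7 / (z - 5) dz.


Step 1: f(z) = z^7, a = 5 is inside |z| = 8
Step 2: By Cauchy integral formula: (1/(2pi*i)) * integral = f(a)
Step 3: f(5) = 5^7 = 78125

78125


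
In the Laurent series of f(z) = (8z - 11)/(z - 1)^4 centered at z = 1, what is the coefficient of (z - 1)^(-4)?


Step 1: Write the numerator in powers of (z - 1): 8z - 11 = 8(z - 1) + (8*1 - 11) = 8(z - 1) - 3
Step 2: Divide by (z - 1)^4: f(z) = -3(z - 1)^(-4) + 8(z - 1)^(-3)
Step 3: This finite sum is the Laurent series of f about z = 1.
Step 4: Coefficient of (z - 1)^(-4) = 8*1 - 11 = -3

-3


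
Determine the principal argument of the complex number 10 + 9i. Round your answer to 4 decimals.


Step 1: z = 10 + 9i
Step 2: arg(z) = atan2(9, 10)
Step 3: arg(z) = 0.7328

0.7328


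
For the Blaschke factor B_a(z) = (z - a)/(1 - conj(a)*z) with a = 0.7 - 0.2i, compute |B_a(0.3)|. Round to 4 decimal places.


Step 1: Numerator z0 - a = 0.3 - (0.7 - 0.2i) = -0.4 + 0.2i
Step 2: Denominator 1 - conj(a)*z0 = 1 - (0.7 + 0.2i)*0.3 = 0.79 - 0.06i
Step 3: |z0 - a|^2 = (-0.4)^2 + 0.2^2 = 0.2; |1 - conj(a)*z0|^2 = 0.79^2 + (-0.06)^2 = 0.6277
Step 4: |B_a(0.3)| = sqrt(0.2 / 0.6277) = sqrt(0.318624)
Step 5: = 0.5645

0.5645


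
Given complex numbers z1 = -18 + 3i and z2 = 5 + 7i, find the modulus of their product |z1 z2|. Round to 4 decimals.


Step 1: |z1| = sqrt((-18)^2 + 3^2) = sqrt(333)
Step 2: |z2| = sqrt(5^2 + 7^2) = sqrt(74)
Step 3: |z1*z2| = |z1|*|z2| = sqrt(333) * sqrt(74) = sqrt(333 * 74) = sqrt(24642)
Step 4: = 156.9777

156.9777


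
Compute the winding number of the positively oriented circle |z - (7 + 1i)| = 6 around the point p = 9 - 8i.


Step 1: Center c = (7, 1), radius = 6
Step 2: |p - c|^2 = 2^2 + (-9)^2 = 85
Step 3: r^2 = 36
Step 4: |p-c| > r so winding number = 0

0
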